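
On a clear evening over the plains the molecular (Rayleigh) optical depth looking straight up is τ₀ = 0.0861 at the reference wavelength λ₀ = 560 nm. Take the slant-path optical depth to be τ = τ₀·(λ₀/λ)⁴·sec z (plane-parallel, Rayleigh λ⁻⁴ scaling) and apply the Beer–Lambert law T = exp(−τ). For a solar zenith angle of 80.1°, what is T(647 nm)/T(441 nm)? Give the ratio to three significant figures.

Airmass: sec 80.1° = 5.8164.
τ(647 nm) = 0.0861 × (560/647)⁴ × 5.8164 = 0.0861 × 0.5612 × 5.8164 = 0.2811.
τ(441 nm) = 0.0861 × (560/441)⁴ × 5.8164 = 0.0861 × 2.6001 × 5.8164 = 1.3021.
T(647)/T(441) = exp(τ_B − τ_A) = exp(1.0211) = 2.7762.

2.78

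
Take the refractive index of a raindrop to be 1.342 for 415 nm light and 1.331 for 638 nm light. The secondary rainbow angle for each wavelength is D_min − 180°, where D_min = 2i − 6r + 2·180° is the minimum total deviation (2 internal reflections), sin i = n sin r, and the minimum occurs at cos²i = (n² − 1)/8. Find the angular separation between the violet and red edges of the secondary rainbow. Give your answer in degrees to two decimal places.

At 415 nm (n = 1.342): cos²i = 0.10012 → i = 71.554°, r = 44.981°, D_min = 233.222°, rainbow angle = 53.222°.
At 638 nm (n = 1.331): cos²i = 0.09645 → i = 71.907°, r = 45.575°, D_min = 230.365°, rainbow angle = 50.365°.
Angular width = |53.222° − 50.365°| = 2.857°.

2.86°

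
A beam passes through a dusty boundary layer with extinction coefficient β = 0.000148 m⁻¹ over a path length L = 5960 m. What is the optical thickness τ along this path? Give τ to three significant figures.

0.882

τ = β·L = 0.000148 × 5960 = 0.8821.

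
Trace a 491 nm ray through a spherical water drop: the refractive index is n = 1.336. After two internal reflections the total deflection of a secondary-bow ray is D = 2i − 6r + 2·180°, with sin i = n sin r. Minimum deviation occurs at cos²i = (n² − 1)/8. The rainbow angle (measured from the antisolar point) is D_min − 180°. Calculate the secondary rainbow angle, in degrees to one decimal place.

51.7°

cos²i = (1.78490 − 1)/8 = 0.09811; i = arccos(0.31323) = 71.746°.
sin r = sin 71.746°/1.336 = 0.71084; r = 45.303°.
D_min = 2·71.746° − 6·45.303° + 360° = 231.674°.
Rainbow angle = D_min − 180° = 51.674°.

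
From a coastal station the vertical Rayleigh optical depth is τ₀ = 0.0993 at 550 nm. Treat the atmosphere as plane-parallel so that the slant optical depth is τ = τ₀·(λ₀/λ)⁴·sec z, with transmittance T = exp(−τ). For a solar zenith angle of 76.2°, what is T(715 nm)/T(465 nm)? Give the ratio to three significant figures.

Airmass: sec 76.2° = 4.1923.
τ(715 nm) = 0.0993 × (550/715)⁴ × 4.1923 = 0.0993 × 0.3501 × 4.1923 = 0.1458.
τ(465 nm) = 0.0993 × (550/465)⁴ × 4.1923 = 0.0993 × 1.9572 × 4.1923 = 0.8148.
T(715)/T(465) = exp(τ_B − τ_A) = exp(0.6690) = 1.9523.

1.95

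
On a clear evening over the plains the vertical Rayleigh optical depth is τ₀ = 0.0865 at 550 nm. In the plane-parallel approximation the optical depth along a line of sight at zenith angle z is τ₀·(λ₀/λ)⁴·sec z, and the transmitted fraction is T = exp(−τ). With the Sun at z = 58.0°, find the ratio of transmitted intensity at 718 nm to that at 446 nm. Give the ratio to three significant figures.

Airmass: sec 58.0° = 1.8871.
τ(718 nm) = 0.0865 × (550/718)⁴ × 1.8871 = 0.0865 × 0.3443 × 1.8871 = 0.0562.
τ(446 nm) = 0.0865 × (550/446)⁴ × 1.8871 = 0.0865 × 2.3127 × 1.8871 = 0.3775.
T(718)/T(446) = exp(τ_B − τ_A) = exp(0.3213) = 1.3789.

1.38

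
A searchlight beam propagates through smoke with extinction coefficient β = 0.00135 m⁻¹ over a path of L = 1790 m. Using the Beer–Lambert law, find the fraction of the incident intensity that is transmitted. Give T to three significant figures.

0.0892

τ = β·L = 0.00135 × 1790 = 2.4165.
T = exp(−2.4165) = 0.0892.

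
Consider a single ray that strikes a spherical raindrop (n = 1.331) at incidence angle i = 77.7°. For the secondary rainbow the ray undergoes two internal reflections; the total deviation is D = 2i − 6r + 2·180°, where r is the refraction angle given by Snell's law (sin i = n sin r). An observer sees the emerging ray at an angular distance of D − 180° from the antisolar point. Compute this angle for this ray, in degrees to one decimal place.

52.0°

sin r = sin 77.7° / 1.331 = 0.9770/1.331 = 0.7341; r = 47.23°.
D = 2·77.7° − 6·47.23° + 2·180° = 155.40° − 283.37° + 360° = 232.03°.
Angle from antisolar point = D − 180° = 52.03°.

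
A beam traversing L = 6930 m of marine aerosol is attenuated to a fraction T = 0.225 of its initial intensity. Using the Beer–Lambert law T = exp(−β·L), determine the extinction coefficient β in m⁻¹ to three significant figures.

0.000215 m⁻¹

Beer–Lambert: T = exp(−βL) ⇒ β = −ln(T)/L = −ln(0.225)/6930 = 1.4917/6930 = 0.0002152 m⁻¹.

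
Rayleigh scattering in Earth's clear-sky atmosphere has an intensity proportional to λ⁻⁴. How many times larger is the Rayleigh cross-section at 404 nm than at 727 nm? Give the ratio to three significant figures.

10.5

Rayleigh scattering ∝ λ⁻⁴, so the ratio of coefficients is the inverse fourth power of the wavelength ratio.
σ(404)/σ(727) = (727/404)⁴ = (1.7995)⁴ = 10.49.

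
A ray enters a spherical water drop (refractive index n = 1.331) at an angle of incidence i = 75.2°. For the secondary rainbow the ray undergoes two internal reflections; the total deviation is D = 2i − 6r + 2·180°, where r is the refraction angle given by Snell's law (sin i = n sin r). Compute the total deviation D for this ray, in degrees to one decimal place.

230.9°

sin r = sin 75.2° / 1.331 = 0.9668/1.331 = 0.7264; r = 46.58°.
D = 2·75.2° − 6·46.58° + 2·180° = 150.40° − 279.51° + 360° = 230.89°.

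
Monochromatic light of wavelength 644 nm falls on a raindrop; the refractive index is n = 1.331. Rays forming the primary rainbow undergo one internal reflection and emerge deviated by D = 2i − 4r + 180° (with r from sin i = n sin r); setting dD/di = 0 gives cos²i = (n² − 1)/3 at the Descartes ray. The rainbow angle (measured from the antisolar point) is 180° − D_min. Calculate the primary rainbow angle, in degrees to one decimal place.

42.4°

cos²i = (1.77156 − 1)/3 = 0.25719; i = arccos(0.50714) = 59.527°.
sin r = sin 59.527°/1.331 = 0.64753; r = 40.356°.
D_min = 2·59.527° − 4·40.356° + 180° = 137.630°.
Rainbow angle = 180° − D_min = 42.370°.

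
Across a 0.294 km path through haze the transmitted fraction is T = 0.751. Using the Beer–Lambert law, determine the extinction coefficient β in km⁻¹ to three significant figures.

0.974 km⁻¹

Beer–Lambert: T = exp(−βL) ⇒ β = −ln(T)/L = −ln(0.751)/0.294 = 0.2863/0.294 = 0.974 km⁻¹.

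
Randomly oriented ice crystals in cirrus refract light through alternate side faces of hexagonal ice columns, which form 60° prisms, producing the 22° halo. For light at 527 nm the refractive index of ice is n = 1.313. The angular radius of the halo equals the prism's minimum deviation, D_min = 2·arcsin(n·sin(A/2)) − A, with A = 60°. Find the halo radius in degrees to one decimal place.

22.1°

n·sin(A/2) = 1.313 × sin 30° = 1.313 × 0.5000 = 0.6565.
D_min = 2·arcsin(0.6565) − 60° = 2 × 41.033° − 60° = 22.067°.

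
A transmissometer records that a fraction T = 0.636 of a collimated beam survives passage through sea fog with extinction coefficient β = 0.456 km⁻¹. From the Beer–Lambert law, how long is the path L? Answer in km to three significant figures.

Beer–Lambert: T = exp(−βL) ⇒ L = −ln(T)/β = −ln(0.636)/0.456 = 0.4526/0.456 = 0.9924 km.

0.992 km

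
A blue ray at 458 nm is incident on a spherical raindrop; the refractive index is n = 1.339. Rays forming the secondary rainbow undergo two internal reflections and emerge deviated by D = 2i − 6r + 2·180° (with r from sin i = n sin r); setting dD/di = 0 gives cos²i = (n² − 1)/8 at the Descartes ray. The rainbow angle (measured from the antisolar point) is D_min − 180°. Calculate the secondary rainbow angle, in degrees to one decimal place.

52.5°

cos²i = (1.79292 − 1)/8 = 0.09912; i = arccos(0.31483) = 71.650°.
sin r = sin 71.650°/1.339 = 0.70885; r = 45.141°.
D_min = 2·71.650° − 6·45.141° + 360° = 232.451°.
Rainbow angle = D_min − 180° = 52.451°.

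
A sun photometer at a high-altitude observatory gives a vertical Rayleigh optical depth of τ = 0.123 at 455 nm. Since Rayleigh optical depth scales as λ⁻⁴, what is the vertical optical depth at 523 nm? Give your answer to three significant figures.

0.0705

τ(523 nm) = τ(455 nm) × (455/523)⁴ = 0.123 × (0.8700)⁴ = 0.123 × 0.5728 = 0.0705.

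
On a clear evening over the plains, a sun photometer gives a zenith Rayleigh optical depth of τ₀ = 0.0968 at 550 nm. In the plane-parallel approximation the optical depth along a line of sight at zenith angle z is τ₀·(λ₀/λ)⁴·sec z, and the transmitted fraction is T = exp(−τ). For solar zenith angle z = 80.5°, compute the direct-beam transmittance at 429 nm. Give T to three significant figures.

0.205

sec 80.5° = 6.0589.
τ = 0.0968 × (550/429)⁴ × 6.0589 = 0.0968 × 2.7016 × 6.0589 = 1.5845.
T = exp(−1.5845) = 0.2051.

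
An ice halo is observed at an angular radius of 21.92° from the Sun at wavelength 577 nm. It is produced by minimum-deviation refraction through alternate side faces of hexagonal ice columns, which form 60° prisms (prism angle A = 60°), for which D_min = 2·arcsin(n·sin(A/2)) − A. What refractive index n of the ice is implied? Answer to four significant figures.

Rearranging: n = sin((D_min + A)/2) / sin(A/2).
(D_min + A)/2 = (21.92° + 60°)/2 = 40.960°.
n = sin 40.960° / sin 30° = 0.6555 / 0.5000 = 1.3111.

1.311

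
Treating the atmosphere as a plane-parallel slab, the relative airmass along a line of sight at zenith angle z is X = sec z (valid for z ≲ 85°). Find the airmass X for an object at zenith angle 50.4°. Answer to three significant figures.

1.57

X = sec z = 1/cos 50.4° = 1/0.6374 = 1.5688.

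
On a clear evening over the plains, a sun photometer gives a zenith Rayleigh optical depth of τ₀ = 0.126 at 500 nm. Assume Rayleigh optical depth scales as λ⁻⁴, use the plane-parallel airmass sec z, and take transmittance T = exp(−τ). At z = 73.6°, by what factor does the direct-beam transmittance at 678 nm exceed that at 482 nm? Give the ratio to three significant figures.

Airmass: sec 73.6° = 3.5418.
τ(678 nm) = 0.126 × (500/678)⁴ × 3.5418 = 0.126 × 0.2958 × 3.5418 = 0.1320.
τ(482 nm) = 0.126 × (500/482)⁴ × 3.5418 = 0.126 × 1.1580 × 3.5418 = 0.5168.
T(678)/T(482) = exp(τ_B − τ_A) = exp(0.3848) = 1.4693.

1.47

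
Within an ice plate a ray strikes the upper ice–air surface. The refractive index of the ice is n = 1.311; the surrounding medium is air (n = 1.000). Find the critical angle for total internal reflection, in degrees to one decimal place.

sin θ_c = n_air / n = 1.000 / 1.311 = 0.7628.
θ_c = arcsin(0.7628) = 49.71°.

49.7°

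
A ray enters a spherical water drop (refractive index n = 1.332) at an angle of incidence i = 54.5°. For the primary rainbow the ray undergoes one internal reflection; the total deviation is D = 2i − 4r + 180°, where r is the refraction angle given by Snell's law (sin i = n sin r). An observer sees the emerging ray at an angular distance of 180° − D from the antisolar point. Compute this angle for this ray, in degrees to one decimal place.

sin r = sin 54.5° / 1.332 = 0.8141/1.332 = 0.6112; r = 37.68°.
D = 2·54.5° − 4·37.68° + 180° = 109.00° − 150.70° + 180° = 138.30°.
Angle from antisolar point = 180° − D = 41.70°.

41.7°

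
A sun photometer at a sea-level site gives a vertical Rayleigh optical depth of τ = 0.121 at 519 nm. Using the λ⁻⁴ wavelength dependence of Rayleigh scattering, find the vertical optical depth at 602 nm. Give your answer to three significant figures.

0.0668

τ(602 nm) = τ(519 nm) × (519/602)⁴ = 0.121 × (0.8621)⁴ = 0.121 × 0.5524 = 0.0668.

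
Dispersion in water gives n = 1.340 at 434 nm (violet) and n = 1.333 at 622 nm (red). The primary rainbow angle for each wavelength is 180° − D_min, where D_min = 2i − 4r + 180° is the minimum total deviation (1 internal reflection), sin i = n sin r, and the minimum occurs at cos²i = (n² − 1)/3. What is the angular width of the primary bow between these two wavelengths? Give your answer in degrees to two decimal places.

1.01°

At 434 nm (n = 1.340): cos²i = 0.26520 → i = 59.004°, r = 39.770°, D_min = 138.929°, rainbow angle = 41.071°.
At 622 nm (n = 1.333): cos²i = 0.25896 → i = 59.410°, r = 40.225°, D_min = 137.922°, rainbow angle = 42.078°.
Angular width = |41.071° − 42.078°| = 1.007°.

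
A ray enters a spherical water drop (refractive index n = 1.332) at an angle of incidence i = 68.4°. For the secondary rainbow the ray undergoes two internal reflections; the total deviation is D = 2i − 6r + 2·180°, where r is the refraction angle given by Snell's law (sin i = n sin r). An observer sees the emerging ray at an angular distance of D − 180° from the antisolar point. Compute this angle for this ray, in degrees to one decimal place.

51.2°

sin r = sin 68.4° / 1.332 = 0.9298/1.332 = 0.6980; r = 44.27°.
D = 2·68.4° − 6·44.27° + 2·180° = 136.80° − 265.62° + 360° = 231.18°.
Angle from antisolar point = D − 180° = 51.18°.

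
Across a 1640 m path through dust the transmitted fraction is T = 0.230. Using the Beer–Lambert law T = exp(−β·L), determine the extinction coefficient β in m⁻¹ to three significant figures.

0.000896 m⁻¹

Beer–Lambert: T = exp(−βL) ⇒ β = −ln(T)/L = −ln(0.230)/1640 = 1.4697/1640 = 0.0008961 m⁻¹.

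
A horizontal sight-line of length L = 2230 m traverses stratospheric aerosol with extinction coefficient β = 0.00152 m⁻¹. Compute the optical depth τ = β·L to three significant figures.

τ = β·L = 0.00152 × 2230 = 3.3896.

3.39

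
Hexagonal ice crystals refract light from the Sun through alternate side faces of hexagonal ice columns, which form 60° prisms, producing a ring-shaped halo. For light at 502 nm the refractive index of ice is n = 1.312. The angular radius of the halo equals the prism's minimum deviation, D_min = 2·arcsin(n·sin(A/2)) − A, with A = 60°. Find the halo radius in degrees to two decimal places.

n·sin(A/2) = 1.312 × sin 30° = 1.312 × 0.5000 = 0.6560.
D_min = 2·arcsin(0.6560) − 60° = 2 × 40.996° − 60° = 21.991°.

21.99°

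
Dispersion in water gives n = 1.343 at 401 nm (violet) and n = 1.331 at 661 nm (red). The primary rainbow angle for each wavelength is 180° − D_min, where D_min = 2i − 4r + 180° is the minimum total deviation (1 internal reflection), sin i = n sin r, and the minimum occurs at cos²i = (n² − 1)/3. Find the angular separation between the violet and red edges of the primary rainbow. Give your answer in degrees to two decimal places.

At 401 nm (n = 1.343): cos²i = 0.26788 → i = 58.830°, r = 39.577°, D_min = 139.354°, rainbow angle = 40.646°.
At 661 nm (n = 1.331): cos²i = 0.25719 → i = 59.527°, r = 40.356°, D_min = 137.630°, rainbow angle = 42.370°.
Angular width = |40.646° − 42.370°| = 1.724°.

1.72°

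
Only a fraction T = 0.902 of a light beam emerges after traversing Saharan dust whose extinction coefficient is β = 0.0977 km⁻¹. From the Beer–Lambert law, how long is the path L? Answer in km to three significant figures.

1.06 km

Beer–Lambert: T = exp(−βL) ⇒ L = −ln(T)/β = −ln(0.902)/0.0977 = 0.1031/0.0977 = 1.056 km.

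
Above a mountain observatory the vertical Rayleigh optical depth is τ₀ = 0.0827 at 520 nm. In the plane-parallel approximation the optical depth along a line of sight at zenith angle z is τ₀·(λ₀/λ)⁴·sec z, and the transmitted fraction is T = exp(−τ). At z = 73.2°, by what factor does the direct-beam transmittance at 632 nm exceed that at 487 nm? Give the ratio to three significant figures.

1.27

Airmass: sec 73.2° = 3.4598.
τ(632 nm) = 0.0827 × (520/632)⁴ × 3.4598 = 0.0827 × 0.4583 × 3.4598 = 0.1311.
τ(487 nm) = 0.0827 × (520/487)⁴ × 3.4598 = 0.0827 × 1.2999 × 3.4598 = 0.3719.
T(632)/T(487) = exp(τ_B − τ_A) = exp(0.2408) = 1.2723.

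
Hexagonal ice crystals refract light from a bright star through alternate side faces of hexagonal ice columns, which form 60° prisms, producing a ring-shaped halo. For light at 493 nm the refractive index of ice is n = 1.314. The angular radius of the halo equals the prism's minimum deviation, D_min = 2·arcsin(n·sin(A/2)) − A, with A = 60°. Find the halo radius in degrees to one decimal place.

n·sin(A/2) = 1.314 × sin 30° = 1.314 × 0.5000 = 0.6570.
D_min = 2·arcsin(0.6570) − 60° = 2 × 41.071° − 60° = 22.143°.

22.1°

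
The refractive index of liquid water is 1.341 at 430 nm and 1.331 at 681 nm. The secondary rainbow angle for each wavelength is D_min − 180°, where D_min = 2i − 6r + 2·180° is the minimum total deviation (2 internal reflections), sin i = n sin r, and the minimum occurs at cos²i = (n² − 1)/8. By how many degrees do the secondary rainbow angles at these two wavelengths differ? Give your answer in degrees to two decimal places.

2.60°

At 430 nm (n = 1.341): cos²i = 0.09979 → i = 71.586°, r = 45.034°, D_min = 232.966°, rainbow angle = 52.966°.
At 681 nm (n = 1.331): cos²i = 0.09645 → i = 71.907°, r = 45.575°, D_min = 230.365°, rainbow angle = 50.365°.
Angular width = |52.966° − 50.365°| = 2.601°.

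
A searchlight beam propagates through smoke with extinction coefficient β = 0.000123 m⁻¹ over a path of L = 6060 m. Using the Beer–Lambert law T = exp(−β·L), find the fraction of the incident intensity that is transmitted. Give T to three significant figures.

τ = β·L = 0.000123 × 6060 = 0.7454.
T = exp(−0.7454) = 0.4746.

0.475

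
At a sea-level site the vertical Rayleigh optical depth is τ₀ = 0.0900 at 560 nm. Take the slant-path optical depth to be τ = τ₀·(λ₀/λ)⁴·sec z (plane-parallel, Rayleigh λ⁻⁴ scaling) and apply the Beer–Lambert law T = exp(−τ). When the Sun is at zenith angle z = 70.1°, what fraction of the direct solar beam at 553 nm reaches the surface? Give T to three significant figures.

0.757

sec 70.1° = 2.9379.
τ = 0.0900 × (560/553)⁴ × 2.9379 = 0.0900 × 1.0516 × 2.9379 = 0.2781.
T = exp(−0.2781) = 0.7573.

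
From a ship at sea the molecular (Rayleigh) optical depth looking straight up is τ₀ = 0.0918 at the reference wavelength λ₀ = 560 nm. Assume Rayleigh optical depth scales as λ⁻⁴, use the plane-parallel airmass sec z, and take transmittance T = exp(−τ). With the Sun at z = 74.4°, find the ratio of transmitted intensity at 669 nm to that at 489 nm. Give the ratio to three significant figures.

Airmass: sec 74.4° = 3.7186.
τ(669 nm) = 0.0918 × (560/669)⁴ × 3.7186 = 0.0918 × 0.4910 × 3.7186 = 0.1676.
τ(489 nm) = 0.0918 × (560/489)⁴ × 3.7186 = 0.0918 × 1.7200 × 3.7186 = 0.5871.
T(669)/T(489) = exp(τ_B − τ_A) = exp(0.4195) = 1.5213.

1.52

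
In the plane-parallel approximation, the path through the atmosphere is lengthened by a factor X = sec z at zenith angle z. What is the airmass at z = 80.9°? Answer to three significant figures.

6.32

X = sec z = 1/cos 80.9° = 1/0.1582 = 6.3228.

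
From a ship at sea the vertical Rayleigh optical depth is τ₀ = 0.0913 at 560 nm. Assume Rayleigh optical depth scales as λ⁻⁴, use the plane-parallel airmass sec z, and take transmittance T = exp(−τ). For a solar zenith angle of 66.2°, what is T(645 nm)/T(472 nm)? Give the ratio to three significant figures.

1.38

Airmass: sec 66.2° = 2.4780.
τ(645 nm) = 0.0913 × (560/645)⁴ × 2.4780 = 0.0913 × 0.5682 × 2.4780 = 0.1286.
τ(472 nm) = 0.0913 × (560/472)⁴ × 2.4780 = 0.0913 × 1.9815 × 2.4780 = 0.4483.
T(645)/T(472) = exp(τ_B − τ_A) = exp(0.3197) = 1.3768.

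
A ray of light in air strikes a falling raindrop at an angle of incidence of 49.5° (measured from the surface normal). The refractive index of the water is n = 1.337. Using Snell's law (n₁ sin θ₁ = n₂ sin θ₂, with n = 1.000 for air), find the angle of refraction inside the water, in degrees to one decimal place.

Snell: sin θ_r = sin θ_i / n = sin 49.5° / 1.337 = 0.7604 / 1.337 = 0.5687.
θ_r = arcsin(0.5687) = 34.66°.

34.7°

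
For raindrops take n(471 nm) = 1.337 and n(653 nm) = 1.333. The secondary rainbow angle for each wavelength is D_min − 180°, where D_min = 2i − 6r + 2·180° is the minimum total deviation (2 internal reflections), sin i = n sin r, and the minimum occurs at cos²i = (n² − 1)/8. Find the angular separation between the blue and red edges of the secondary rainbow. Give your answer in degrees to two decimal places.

1.04°

At 471 nm (n = 1.337): cos²i = 0.09845 → i = 71.714°, r = 45.249°, D_min = 231.934°, rainbow angle = 51.934°.
At 653 nm (n = 1.333): cos²i = 0.09711 → i = 71.843°, r = 45.466°, D_min = 230.891°, rainbow angle = 50.891°.
Angular width = |51.934° − 50.891°| = 1.043°.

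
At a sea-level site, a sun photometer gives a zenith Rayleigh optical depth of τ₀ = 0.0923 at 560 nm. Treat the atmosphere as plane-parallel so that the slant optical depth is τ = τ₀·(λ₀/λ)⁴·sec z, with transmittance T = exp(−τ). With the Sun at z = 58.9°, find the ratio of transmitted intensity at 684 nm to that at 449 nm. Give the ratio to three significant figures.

1.42

Airmass: sec 58.9° = 1.9360.
τ(684 nm) = 0.0923 × (560/684)⁴ × 1.9360 = 0.0923 × 0.4493 × 1.9360 = 0.0803.
τ(449 nm) = 0.0923 × (560/449)⁴ × 1.9360 = 0.0923 × 2.4197 × 1.9360 = 0.4324.
T(684)/T(449) = exp(τ_B − τ_A) = exp(0.3521) = 1.4221.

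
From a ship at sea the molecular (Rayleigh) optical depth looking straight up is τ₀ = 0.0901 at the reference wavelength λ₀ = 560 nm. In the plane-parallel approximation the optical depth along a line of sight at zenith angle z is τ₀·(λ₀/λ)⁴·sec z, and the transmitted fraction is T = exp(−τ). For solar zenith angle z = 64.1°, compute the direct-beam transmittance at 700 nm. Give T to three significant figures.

sec 64.1° = 2.2894.
τ = 0.0901 × (560/700)⁴ × 2.2894 = 0.0901 × 0.4096 × 2.2894 = 0.0845.
T = exp(−0.0845) = 0.9190.

0.919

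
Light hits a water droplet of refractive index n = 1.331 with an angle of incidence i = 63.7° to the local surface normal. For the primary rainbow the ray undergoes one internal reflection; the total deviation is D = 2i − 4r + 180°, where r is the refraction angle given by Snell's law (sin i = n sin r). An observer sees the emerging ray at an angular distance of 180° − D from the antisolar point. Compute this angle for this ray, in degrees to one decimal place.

42.0°

sin r = sin 63.7° / 1.331 = 0.8965/1.331 = 0.6735; r = 42.34°.
D = 2·63.7° − 4·42.34° + 180° = 127.40° − 169.36° + 180° = 138.04°.
Angle from antisolar point = 180° − D = 41.96°.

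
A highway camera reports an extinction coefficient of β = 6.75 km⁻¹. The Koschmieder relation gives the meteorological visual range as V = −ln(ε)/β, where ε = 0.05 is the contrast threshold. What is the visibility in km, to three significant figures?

0.444 km

V = −ln(0.05) / 6.75 = 2.996 / 6.75 = 0.4438 km.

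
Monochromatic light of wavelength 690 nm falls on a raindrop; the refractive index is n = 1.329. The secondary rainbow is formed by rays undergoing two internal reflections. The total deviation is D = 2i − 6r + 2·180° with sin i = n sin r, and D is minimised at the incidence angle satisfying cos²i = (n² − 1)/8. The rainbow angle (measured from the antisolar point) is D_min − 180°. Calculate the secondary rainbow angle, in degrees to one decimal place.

49.8°

cos²i = (1.76624 − 1)/8 = 0.09578; i = arccos(0.30948) = 71.972°.
sin r = sin 71.972°/1.329 = 0.71550; r = 45.685°.
D_min = 2·71.972° − 6·45.685° + 360° = 229.837°.
Rainbow angle = D_min − 180° = 49.837°.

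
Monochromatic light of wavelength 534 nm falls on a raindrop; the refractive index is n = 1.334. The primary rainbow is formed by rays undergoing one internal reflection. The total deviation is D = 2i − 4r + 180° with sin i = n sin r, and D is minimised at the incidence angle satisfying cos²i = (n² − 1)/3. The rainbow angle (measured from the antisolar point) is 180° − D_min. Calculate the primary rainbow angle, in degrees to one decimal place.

cos²i = (1.77956 − 1)/3 = 0.25985; i = arccos(0.50976) = 59.352°.
sin r = sin 59.352°/1.334 = 0.64492; r = 40.159°.
D_min = 2·59.352° − 4·40.159° + 180° = 138.067°.
Rainbow angle = 180° − D_min = 41.933°.

41.9°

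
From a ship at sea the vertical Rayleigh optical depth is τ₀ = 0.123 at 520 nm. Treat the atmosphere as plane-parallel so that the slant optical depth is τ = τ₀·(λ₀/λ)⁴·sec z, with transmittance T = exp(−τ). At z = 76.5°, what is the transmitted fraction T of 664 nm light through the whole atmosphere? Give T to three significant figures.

sec 76.5° = 4.2837.
τ = 0.123 × (520/664)⁴ × 4.2837 = 0.123 × 0.3761 × 4.2837 = 0.1982.
T = exp(−0.1982) = 0.8202.

0.820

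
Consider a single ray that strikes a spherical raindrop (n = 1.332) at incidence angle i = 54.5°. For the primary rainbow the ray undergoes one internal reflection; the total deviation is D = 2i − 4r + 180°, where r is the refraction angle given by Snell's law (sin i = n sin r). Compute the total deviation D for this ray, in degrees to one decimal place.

138.3°

sin r = sin 54.5° / 1.332 = 0.8141/1.332 = 0.6112; r = 37.68°.
D = 2·54.5° − 4·37.68° + 180° = 109.00° − 150.70° + 180° = 138.30°.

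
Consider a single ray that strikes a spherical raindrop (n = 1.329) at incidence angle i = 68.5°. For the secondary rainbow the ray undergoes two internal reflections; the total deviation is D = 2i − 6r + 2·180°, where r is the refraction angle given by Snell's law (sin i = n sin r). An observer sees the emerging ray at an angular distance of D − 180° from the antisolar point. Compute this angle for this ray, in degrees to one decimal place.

50.4°

sin r = sin 68.5° / 1.329 = 0.9304/1.329 = 0.7001; r = 44.43°.
D = 2·68.5° − 6·44.43° + 2·180° = 137.00° − 266.60° + 360° = 230.40°.
Angle from antisolar point = D − 180° = 50.40°.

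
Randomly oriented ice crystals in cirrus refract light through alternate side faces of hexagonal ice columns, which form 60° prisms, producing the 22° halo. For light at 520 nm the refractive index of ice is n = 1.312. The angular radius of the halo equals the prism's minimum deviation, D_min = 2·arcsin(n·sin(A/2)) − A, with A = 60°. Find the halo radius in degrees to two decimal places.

n·sin(A/2) = 1.312 × sin 30° = 1.312 × 0.5000 = 0.6560.
D_min = 2·arcsin(0.6560) − 60° = 2 × 40.996° − 60° = 21.991°.

21.99°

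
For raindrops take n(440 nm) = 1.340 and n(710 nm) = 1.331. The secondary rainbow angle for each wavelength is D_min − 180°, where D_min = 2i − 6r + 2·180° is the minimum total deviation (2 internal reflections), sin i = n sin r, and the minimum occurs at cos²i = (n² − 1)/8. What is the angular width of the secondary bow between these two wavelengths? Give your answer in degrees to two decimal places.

At 440 nm (n = 1.340): cos²i = 0.09945 → i = 71.618°, r = 45.088°, D_min = 232.709°, rainbow angle = 52.709°.
At 710 nm (n = 1.331): cos²i = 0.09645 → i = 71.907°, r = 45.575°, D_min = 230.365°, rainbow angle = 50.365°.
Angular width = |52.709° − 50.365°| = 2.344°.

2.34°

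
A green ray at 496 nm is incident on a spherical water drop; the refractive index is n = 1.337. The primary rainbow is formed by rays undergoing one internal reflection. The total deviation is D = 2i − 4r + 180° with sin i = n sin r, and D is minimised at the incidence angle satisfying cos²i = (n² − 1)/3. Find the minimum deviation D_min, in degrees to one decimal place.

138.5°

cos²i = (1.78757 − 1)/3 = 0.26252; i = arccos(0.51237) = 59.178°.
sin r = sin 59.178°/1.337 = 0.64231; r = 39.964°.
D_min = 2·59.178° − 4·39.964° + 180° = 138.500°.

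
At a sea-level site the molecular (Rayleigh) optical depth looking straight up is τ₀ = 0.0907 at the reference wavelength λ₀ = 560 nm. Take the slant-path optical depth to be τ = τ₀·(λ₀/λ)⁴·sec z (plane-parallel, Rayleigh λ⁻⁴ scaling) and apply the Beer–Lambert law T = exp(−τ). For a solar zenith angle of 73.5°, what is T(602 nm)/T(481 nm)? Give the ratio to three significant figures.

1.42

Airmass: sec 73.5° = 3.5209.
τ(602 nm) = 0.0907 × (560/602)⁴ × 3.5209 = 0.0907 × 0.7488 × 3.5209 = 0.2391.
τ(481 nm) = 0.0907 × (560/481)⁴ × 3.5209 = 0.0907 × 1.8373 × 3.5209 = 0.5867.
T(602)/T(481) = exp(τ_B − τ_A) = exp(0.3476) = 1.4157.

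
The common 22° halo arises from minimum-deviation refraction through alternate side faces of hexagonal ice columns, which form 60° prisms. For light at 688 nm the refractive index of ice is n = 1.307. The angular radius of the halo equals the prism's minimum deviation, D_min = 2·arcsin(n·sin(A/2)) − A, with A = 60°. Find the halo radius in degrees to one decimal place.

21.6°

n·sin(A/2) = 1.307 × sin 30° = 1.307 × 0.5000 = 0.6535.
D_min = 2·arcsin(0.6535) − 60° = 2 × 40.806° − 60° = 21.612°.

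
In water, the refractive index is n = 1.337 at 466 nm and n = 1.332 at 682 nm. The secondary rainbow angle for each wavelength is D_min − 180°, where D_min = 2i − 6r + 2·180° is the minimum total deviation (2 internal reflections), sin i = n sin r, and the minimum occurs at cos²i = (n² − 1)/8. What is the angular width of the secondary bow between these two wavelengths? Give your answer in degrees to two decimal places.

1.31°

At 466 nm (n = 1.337): cos²i = 0.09845 → i = 71.714°, r = 45.249°, D_min = 231.934°, rainbow angle = 51.934°.
At 682 nm (n = 1.332): cos²i = 0.09678 → i = 71.875°, r = 45.520°, D_min = 230.628°, rainbow angle = 50.628°.
Angular width = |51.934° − 50.628°| = 1.305°.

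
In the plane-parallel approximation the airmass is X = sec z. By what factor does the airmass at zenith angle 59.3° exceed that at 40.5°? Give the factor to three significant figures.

X(59.3°)/X(40.5°) = sec 59.3° / sec 40.5° = cos 40.5° / cos 59.3° = 0.7604/0.5105 = 1.4894.

1.49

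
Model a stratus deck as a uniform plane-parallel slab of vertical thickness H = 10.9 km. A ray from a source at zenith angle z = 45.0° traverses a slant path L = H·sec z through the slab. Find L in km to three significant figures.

15.4 km

sec z = 1/cos 45.0° = 1.4142.
L = 10.9 × 1.4142 = 15.415 km.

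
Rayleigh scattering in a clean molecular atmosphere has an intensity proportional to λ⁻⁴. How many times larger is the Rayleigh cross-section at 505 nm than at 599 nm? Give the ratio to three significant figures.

Rayleigh scattering ∝ λ⁻⁴, so the ratio of coefficients is the inverse fourth power of the wavelength ratio.
σ(505)/σ(599) = (599/505)⁴ = (1.1861)⁴ = 1.979.

1.98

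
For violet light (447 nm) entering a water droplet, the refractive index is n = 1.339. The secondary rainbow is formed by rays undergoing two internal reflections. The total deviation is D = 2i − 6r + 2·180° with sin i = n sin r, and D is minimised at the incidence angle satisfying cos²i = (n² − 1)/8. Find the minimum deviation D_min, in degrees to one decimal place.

cos²i = (1.79292 − 1)/8 = 0.09912; i = arccos(0.31483) = 71.650°.
sin r = sin 71.650°/1.339 = 0.70885; r = 45.141°.
D_min = 2·71.650° − 6·45.141° + 360° = 232.451°.

232.5°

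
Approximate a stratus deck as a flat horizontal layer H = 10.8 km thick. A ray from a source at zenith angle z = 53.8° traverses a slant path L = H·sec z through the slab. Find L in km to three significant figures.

18.3 km

sec z = 1/cos 53.8° = 1.6932.
L = 10.8 × 1.6932 = 18.286 km.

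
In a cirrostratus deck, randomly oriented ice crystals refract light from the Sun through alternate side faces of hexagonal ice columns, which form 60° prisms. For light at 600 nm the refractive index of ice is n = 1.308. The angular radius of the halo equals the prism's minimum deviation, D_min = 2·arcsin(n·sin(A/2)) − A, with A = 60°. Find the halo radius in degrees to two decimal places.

21.69°

n·sin(A/2) = 1.308 × sin 30° = 1.308 × 0.5000 = 0.6540.
D_min = 2·arcsin(0.6540) − 60° = 2 × 40.844° − 60° = 21.688°.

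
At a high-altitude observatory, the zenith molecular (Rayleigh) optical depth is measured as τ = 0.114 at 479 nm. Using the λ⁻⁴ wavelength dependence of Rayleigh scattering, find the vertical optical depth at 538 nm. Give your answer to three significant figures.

0.0716

τ(538 nm) = τ(479 nm) × (479/538)⁴ = 0.114 × (0.8903)⁴ = 0.114 × 0.6284 = 0.0716.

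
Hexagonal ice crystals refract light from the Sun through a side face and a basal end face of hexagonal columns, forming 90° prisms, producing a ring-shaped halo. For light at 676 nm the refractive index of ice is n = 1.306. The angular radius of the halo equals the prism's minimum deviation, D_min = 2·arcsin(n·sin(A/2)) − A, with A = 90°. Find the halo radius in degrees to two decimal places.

44.88°

n·sin(A/2) = 1.306 × sin 45° = 1.306 × 0.7071 = 0.9235.
D_min = 2·arcsin(0.9235) − 90° = 2 × 67.440° − 90° = 44.881°.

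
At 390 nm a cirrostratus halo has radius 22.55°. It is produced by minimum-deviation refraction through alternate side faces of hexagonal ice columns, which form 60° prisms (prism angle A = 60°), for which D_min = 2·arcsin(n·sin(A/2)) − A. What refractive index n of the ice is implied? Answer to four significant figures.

Rearranging: n = sin((D_min + A)/2) / sin(A/2).
(D_min + A)/2 = (22.55° + 60°)/2 = 41.275°.
n = sin 41.275° / sin 30° = 0.6597 / 0.5000 = 1.3193.

1.319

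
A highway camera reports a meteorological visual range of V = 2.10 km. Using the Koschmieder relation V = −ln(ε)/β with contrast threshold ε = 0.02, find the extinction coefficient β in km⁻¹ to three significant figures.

1.86 km⁻¹

β = −ln(0.02) / V = 3.912 / 2.10 = 1.8629 km⁻¹.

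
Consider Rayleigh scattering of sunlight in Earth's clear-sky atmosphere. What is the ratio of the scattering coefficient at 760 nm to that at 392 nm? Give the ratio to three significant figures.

Rayleigh scattering ∝ λ⁻⁴, so the ratio of coefficients is the inverse fourth power of the wavelength ratio.
σ(760)/σ(392) = (392/760)⁴ = (0.5158)⁴ = 0.07078.

0.0708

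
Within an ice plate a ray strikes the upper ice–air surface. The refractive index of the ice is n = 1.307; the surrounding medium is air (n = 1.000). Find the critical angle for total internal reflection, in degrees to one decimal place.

sin θ_c = n_air / n = 1.000 / 1.307 = 0.7651.
θ_c = arcsin(0.7651) = 49.92°.

49.9°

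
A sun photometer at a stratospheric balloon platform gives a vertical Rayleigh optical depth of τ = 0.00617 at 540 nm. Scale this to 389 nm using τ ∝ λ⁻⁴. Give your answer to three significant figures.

0.0229

τ(389 nm) = τ(540 nm) × (540/389)⁴ = 0.00617 × (1.3882)⁴ = 0.00617 × 3.7134 = 0.0229.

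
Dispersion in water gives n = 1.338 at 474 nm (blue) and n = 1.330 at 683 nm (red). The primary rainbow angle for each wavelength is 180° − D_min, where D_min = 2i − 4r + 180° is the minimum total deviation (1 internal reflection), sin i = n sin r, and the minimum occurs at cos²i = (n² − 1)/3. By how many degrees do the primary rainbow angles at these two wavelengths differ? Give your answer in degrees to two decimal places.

At 474 nm (n = 1.338): cos²i = 0.26341 → i = 59.120°, r = 39.899°, D_min = 138.643°, rainbow angle = 41.357°.
At 683 nm (n = 1.330): cos²i = 0.25630 → i = 59.585°, r = 40.422°, D_min = 137.484°, rainbow angle = 42.516°.
Angular width = |41.357° − 42.516°| = 1.160°.

1.16°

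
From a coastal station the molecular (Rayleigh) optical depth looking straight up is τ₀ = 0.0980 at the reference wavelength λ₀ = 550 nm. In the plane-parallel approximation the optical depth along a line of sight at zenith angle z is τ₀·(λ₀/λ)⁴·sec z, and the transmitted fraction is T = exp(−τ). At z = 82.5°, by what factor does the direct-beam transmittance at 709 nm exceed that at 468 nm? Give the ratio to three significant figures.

3.19

Airmass: sec 82.5° = 7.6613.
τ(709 nm) = 0.0980 × (550/709)⁴ × 7.6613 = 0.0980 × 0.3621 × 7.6613 = 0.2719.
τ(468 nm) = 0.0980 × (550/468)⁴ × 7.6613 = 0.0980 × 1.9075 × 7.6613 = 1.4322.
T(709)/T(468) = exp(τ_B − τ_A) = exp(1.1603) = 3.1908.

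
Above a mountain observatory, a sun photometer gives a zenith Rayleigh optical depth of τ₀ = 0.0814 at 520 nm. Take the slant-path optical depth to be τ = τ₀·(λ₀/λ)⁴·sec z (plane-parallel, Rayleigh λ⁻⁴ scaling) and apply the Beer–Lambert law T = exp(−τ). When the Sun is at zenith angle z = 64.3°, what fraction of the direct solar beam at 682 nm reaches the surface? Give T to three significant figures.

sec 64.3° = 2.3060.
τ = 0.0814 × (520/682)⁴ × 2.3060 = 0.0814 × 0.3380 × 2.3060 = 0.0634.
T = exp(−0.0634) = 0.9385.

0.939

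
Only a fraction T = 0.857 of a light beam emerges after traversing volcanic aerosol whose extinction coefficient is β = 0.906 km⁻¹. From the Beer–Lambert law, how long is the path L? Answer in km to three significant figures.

0.170 km

Beer–Lambert: T = exp(−βL) ⇒ L = −ln(T)/β = −ln(0.857)/0.906 = 0.1543/0.906 = 0.1703 km.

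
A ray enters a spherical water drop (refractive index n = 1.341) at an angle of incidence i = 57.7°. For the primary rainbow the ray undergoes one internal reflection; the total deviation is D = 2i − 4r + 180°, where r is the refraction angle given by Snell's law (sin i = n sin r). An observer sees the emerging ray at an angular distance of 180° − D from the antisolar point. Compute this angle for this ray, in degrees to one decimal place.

sin r = sin 57.7° / 1.341 = 0.8453/1.341 = 0.6303; r = 39.07°.
D = 2·57.7° − 4·39.07° + 180° = 115.40° − 156.30° + 180° = 139.10°.
Angle from antisolar point = 180° − D = 40.90°.

40.9°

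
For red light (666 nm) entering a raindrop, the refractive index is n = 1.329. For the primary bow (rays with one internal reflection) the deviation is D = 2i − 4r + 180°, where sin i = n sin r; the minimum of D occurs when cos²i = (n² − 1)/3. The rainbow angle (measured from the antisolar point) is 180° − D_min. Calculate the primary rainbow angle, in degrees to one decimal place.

42.7°

cos²i = (1.76624 − 1)/3 = 0.25541; i = arccos(0.50538) = 59.643°.
sin r = sin 59.643°/1.329 = 0.64928; r = 40.487°.
D_min = 2·59.643° − 4·40.487° + 180° = 137.337°.
Rainbow angle = 180° − D_min = 42.663°.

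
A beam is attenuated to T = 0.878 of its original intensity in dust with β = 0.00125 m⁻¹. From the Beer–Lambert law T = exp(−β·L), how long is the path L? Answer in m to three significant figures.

104 m

Beer–Lambert: T = exp(−βL) ⇒ L = −ln(T)/β = −ln(0.878)/0.00125 = 0.1301/0.00125 = 104.1 m.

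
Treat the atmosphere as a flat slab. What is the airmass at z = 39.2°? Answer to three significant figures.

X = sec z = 1/cos 39.2° = 1/0.7749 = 1.2904.

1.29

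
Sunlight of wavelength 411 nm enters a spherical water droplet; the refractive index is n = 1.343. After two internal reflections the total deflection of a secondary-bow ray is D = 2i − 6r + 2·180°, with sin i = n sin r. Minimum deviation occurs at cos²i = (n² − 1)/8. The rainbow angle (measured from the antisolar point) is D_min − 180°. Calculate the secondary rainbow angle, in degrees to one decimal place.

cos²i = (1.80365 − 1)/8 = 0.10046; i = arccos(0.31695) = 71.522°.
sin r = sin 71.522°/1.343 = 0.70621; r = 44.928°.
D_min = 2·71.522° − 6·44.928° + 360° = 233.478°.
Rainbow angle = D_min − 180° = 53.478°.

53.5°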